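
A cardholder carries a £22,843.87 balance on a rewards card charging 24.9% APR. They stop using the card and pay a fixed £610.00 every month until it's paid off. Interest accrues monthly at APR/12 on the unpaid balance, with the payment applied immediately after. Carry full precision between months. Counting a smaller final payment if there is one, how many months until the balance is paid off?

74 months

Monthly rate r = 24.9%/12 = 2.075% = 0.02075.
Recurrence: B ← B·(1+r) − £610.00.
Month 1: interest £474.01; balance after payment £22,707.88.
Month 2: interest £471.19; balance after payment £22,569.07.
Closed form: n = −ln(1 − rB₀/P)/ln(1+r) = −ln(0.22293)/ln(1.02075) ≈ 73.079, so the balance reaches zero during payment 74.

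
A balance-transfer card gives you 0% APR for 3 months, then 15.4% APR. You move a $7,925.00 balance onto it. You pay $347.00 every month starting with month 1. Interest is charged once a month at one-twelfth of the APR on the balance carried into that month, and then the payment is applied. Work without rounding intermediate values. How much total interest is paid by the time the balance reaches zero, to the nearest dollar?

Promo months 1–3 at r₀ = 0%/12 = 0; months 4+ at r₁ = 15.4%/12 = 0.0128333.
After month 3 (no interest yet): B = $7,925.00 − 3·$347.00 = $6,884.00.
Then at r₁ with $347.00/mo: n₂ = −ln(1 − r₁·B/P)/ln(1+r₁) ≈ 23.04 → 24 more payments.
Total paid = 26·$347.00 + $14.77 = $9,036.77; interest = $9,036.77 − $7,925.00 = $1,111.77.

$1,112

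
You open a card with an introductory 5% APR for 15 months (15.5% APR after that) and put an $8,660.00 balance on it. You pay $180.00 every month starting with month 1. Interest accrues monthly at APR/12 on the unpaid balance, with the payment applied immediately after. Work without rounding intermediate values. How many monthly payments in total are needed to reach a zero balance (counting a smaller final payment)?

Promo months 1–15 at r₀ = 5%/12 = 0.00416667; months 16+ at r₁ = 15.5%/12 = 0.0129167.
After month 15: iterate B ← B·(1+r₀) − $180.00 for 15 months → $6,437.14.
Then at r₁ with $180.00/mo: n₂ = −ln(1 − r₁·B/P)/ln(1+r₁) ≈ 48.29 → 49 more payments.

64 payments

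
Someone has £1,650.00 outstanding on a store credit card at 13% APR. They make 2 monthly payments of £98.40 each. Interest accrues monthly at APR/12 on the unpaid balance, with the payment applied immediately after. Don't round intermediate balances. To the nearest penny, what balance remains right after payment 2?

£1,488.08

Monthly rate r = 13%/12 = 1.08333% = 0.0108333.
Each month: B ← B·(1+r) − £98.40.
Month 1: interest £17.88; balance after payment £1,569.47.
Month 2: interest £17.00; balance after payment £1,488.08.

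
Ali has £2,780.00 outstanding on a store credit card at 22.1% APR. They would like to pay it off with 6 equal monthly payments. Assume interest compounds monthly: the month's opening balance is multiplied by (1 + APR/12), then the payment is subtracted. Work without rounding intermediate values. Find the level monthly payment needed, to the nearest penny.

Monthly rate r = 22.1%/12 = 1.84167% = 0.0184167.
Level-payment amortization: P = B₀·r / (1 − (1+r)^(−n)) = 2780.00·0.0184167 / (1 − 1.01842^(−6)).
Denominator 1 − (1+r)^(−6) = 0.103713177.
P = 51.1983 / 0.103713177 ≈ 493.65.

£493.65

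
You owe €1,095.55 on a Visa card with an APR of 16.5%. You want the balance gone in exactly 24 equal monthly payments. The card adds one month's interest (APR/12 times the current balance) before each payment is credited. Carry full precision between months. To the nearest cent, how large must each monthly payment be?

Monthly rate r = 16.5%/12 = 1.375% = 0.01375.
Level-payment amortization: P = B₀·r / (1 − (1+r)^(−n)) = 1095.55·0.01375 / (1 − 1.01375^(−24)).
Denominator 1 − (1+r)^(−24) = 0.279458189.
P = 15.0638 / 0.279458189 ≈ 53.90.

€53.90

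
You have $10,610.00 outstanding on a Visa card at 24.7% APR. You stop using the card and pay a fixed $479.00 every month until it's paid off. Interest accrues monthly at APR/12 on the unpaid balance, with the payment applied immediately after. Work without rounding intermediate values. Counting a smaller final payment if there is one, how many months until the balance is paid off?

30 payments

Monthly rate r = 24.7%/12 = 2.05833% = 0.0205833.
Recurrence: B ← B·(1+r) − $479.00.
Month 1: interest $218.39; balance after payment $10,349.39.
Month 2: interest $213.02; balance after payment $10,083.41.
Closed form: n = −ln(1 − rB₀/P)/ln(1+r) = −ln(0.54407)/ln(1.02058) ≈ 29.874, so the balance reaches zero during payment 30.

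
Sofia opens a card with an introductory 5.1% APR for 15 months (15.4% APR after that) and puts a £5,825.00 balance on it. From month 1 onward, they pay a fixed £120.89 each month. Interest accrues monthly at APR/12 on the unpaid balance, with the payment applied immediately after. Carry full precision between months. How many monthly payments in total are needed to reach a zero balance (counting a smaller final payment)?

Promo months 1–15 at r₀ = 5.1%/12 = 0.00425; months 16+ at r₁ = 15.4%/12 = 0.0128333.
After month 15: iterate B ← B·(1+r₀) − £120.89 for 15 months → £4,339.29.
Then at r₁ with £120.89/mo: n₂ = −ln(1 − r₁·B/P)/ln(1+r₁) ≈ 48.42 → 49 more payments.

64 payments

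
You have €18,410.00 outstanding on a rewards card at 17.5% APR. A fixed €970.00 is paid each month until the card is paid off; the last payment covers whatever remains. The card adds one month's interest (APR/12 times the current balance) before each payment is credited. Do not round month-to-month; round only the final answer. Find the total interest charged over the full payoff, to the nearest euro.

Monthly rate r = 17.5%/12 = 1.45833% = 0.0145833.
Payoff takes n = ⌈−ln(1 − rB₀/P)/ln(1+r)⌉ = ⌈22.382⌉ = 23 payments; the last is €372.09.
Total paid = 22·€970.00 + €372.09 = €21,712.09.
Total interest = total paid − principal = €21,712.09 − €18,410.00 = €3,302.09.

€3,302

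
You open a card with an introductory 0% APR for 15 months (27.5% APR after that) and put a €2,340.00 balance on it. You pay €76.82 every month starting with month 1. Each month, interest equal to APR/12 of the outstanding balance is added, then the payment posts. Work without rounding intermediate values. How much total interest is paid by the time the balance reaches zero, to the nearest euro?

Promo months 1–15 at r₀ = 0%/12 = 0; months 16+ at r₁ = 27.5%/12 = 0.0229167.
After month 15 (no interest yet): B = €2,340.00 − 15·€76.82 = €1,187.70.
Then at r₁ with €76.82/mo: n₂ = −ln(1 − r₁·B/P)/ln(1+r₁) ≈ 19.31 → 20 more payments.
Total paid = 34·€76.82 + €23.69 = €2,635.57; interest = €2,635.57 − €2,340.00 = €295.57.

€296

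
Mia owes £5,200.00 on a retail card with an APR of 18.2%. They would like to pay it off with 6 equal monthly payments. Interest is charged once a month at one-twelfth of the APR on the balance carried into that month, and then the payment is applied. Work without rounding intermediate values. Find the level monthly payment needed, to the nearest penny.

£913.25

Monthly rate r = 18.2%/12 = 1.51667% = 0.0151667.
Level-payment amortization: P = B₀·r / (1 − (1+r)^(−n)) = 5200.00·0.0151667 / (1 − 1.01517^(−6)).
Denominator 1 − (1+r)^(−6) = 0.0863583167.
P = 78.8667 / 0.0863583167 ≈ 913.25.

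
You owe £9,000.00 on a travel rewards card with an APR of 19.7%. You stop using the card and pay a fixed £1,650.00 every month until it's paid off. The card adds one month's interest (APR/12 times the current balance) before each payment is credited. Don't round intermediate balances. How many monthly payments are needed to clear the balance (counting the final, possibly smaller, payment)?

6 payments

Monthly rate r = 19.7%/12 = 1.64167% = 0.0164167.
Recurrence: B ← B·(1+r) − £1,650.00.
Month 1: interest £147.75; balance after payment £7,497.75.
Month 2: interest £123.09; balance after payment £5,970.84.
Month 3: interest £98.02; balance after payment £4,418.86.
Month 4: interest £72.54; balance after payment £2,841.40.
Month 5: interest £46.65; balance after payment £1,238.05.
Month 6: interest £20.32; balance after payment £0.00.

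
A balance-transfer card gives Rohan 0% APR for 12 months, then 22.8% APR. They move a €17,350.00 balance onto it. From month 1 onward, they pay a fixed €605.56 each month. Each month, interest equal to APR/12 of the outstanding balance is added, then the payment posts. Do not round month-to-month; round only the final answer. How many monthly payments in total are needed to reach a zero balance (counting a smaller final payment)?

Promo months 1–12 at r₀ = 0%/12 = 0; months 13+ at r₁ = 22.8%/12 = 0.019.
After month 12 (no interest yet): B = €17,350.00 − 12·€605.56 = €10,083.28.
Then at r₁ with €605.56/mo: n₂ = −ln(1 − r₁·B/P)/ln(1+r₁) ≈ 20.21 → 21 more payments.

33 months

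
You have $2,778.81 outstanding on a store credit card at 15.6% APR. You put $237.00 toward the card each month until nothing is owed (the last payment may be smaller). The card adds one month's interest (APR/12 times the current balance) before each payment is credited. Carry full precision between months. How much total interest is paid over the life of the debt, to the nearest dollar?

$256

Monthly rate r = 15.6%/12 = 1.3% = 0.013.
Payoff takes n = ⌈−ln(1 − rB₀/P)/ln(1+r)⌉ = ⌈12.804⌉ = 13 payments; the last is $190.71.
Total paid = 12·$237.00 + $190.71 = $3,034.71.
Total interest = total paid − principal = $3,034.71 − $2,778.81 = $255.90.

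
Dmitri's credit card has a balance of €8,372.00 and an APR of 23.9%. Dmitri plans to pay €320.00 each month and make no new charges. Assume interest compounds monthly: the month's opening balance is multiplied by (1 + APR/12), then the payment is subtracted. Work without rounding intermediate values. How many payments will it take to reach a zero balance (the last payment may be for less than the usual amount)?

38 payments

Monthly rate r = 23.9%/12 = 1.99167% = 0.0199167.
Recurrence: B ← B·(1+r) − €320.00.
Month 1: interest €166.74; balance after payment €8,218.74.
Month 2: interest €163.69; balance after payment €8,062.43.
Closed form: n = −ln(1 − rB₀/P)/ln(1+r) = −ln(0.47893)/ln(1.01992) ≈ 37.331, so the balance reaches zero during payment 38.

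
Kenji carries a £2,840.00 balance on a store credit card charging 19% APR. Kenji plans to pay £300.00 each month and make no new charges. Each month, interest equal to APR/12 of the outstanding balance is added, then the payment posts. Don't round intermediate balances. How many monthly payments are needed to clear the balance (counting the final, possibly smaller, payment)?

Monthly rate r = 19%/12 = 1.58333% = 0.0158333.
Recurrence: B ← B·(1+r) − £300.00.
Month 1: interest £44.97; balance after payment £2,584.97.
Month 2: interest £40.93; balance after payment £2,325.90.
Closed form: n = −ln(1 − rB₀/P)/ln(1+r) = −ln(0.85011)/ln(1.01583) ≈ 10.337, so the balance reaches zero during payment 11.

11 months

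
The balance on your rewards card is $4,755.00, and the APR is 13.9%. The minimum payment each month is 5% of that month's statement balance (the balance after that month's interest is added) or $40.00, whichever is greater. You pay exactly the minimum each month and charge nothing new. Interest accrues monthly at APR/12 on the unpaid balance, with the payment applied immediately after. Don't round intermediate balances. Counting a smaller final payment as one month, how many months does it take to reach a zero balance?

68 months

Monthly rate r = 13.9%/12 = 1.15833% = 0.0115833.
While 5% of the post-interest balance exceeds $40.00, each month B ← (B·(1+r))·(1 − 0.05), i.e. B shrinks by the factor (1+r)·0.95 = 0.961.
This holds for months 1–46. Entering month 47 the balance is $762.98; 5% of the post-interest balance is now below $40.00, so the flat $40.00 minimum applies from here.
From month 47 a fixed $40.00 at rate r clears $762.98 in 22 more payments. Total: 46 + 22 = 68 months.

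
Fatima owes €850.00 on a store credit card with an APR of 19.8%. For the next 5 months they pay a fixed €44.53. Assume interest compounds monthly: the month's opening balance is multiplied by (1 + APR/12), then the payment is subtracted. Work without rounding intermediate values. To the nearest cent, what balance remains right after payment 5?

Monthly rate r = 19.8%/12 = 1.65% = 0.0165.
Each month: B ← B·(1+r) − €44.53.
Month 1: interest €14.03; balance after payment €819.50.
Month 2: interest €13.52; balance after payment €788.49.
Month 3: interest €13.01; balance after payment €756.97.
Month 4: interest €12.49; balance after payment €724.93.
Month 5: interest €11.96; balance after payment €692.36.

€692.36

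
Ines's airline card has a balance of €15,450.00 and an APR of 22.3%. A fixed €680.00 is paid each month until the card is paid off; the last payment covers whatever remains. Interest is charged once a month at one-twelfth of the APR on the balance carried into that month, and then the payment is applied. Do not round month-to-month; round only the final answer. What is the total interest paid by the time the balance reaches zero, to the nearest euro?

Monthly rate r = 22.3%/12 = 1.85833% = 0.0185833.
Payoff takes n = ⌈−ln(1 − rB₀/P)/ln(1+r)⌉ = ⌈29.793⌉ = 30 payments; the last is €540.18.
Total paid = 29·€680.00 + €540.18 = €20,260.18.
Total interest = total paid − principal = €20,260.18 − €15,450.00 = €4,810.18.

€4,810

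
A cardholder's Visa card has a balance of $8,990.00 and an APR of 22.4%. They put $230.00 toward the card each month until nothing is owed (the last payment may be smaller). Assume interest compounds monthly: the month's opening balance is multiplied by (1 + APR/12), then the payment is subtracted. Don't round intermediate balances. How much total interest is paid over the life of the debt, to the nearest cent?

Monthly rate r = 22.4%/12 = 1.86667% = 0.0186667.
Payoff takes n = ⌈−ln(1 − rB₀/P)/ln(1+r)⌉ = ⌈70.720⌉ = 71 payments; the last is $166.05.
Total paid = 70·$230.00 + $166.05 = $16,266.05.
Total interest = total paid − principal = $16,266.05 − $8,990.00 = $7,276.05.

$7,276.05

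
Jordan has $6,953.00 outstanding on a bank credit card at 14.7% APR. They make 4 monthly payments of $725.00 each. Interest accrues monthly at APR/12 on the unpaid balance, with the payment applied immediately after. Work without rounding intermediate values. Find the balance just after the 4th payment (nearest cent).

$4,346.28

Monthly rate r = 14.7%/12 = 1.225% = 0.01225.
Each month: B ← B·(1+r) − $725.00.
Month 1: interest $85.17; balance after payment $6,313.17.
Month 2: interest $77.34; balance after payment $5,665.51.
Month 3: interest $69.40; balance after payment $5,009.91.
Month 4: interest $61.37; balance after payment $4,346.28.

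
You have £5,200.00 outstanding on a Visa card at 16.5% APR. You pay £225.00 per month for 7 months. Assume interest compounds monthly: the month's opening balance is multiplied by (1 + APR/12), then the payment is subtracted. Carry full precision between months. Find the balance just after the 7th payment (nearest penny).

Monthly rate r = 16.5%/12 = 1.375% = 0.01375.
Each month: B ← B·(1+r) − £225.00.
Month 1: interest £71.50; balance after payment £5,046.50.
Month 2: interest £69.39; balance after payment £4,890.89.
Month 3: interest £67.25; balance after payment £4,733.14.
Month 4: interest £65.08; balance after payment £4,573.22.
Month 5: interest £62.88; balance after payment £4,411.10.
Month 6: interest £60.65; balance after payment £4,246.75.
Month 7: interest £58.39; balance after payment £4,080.15.

£4,080.15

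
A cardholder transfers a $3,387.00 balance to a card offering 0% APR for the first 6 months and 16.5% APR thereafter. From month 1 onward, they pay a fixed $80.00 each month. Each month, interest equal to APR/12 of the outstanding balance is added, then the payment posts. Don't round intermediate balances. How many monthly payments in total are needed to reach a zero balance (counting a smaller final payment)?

Promo months 1–6 at r₀ = 0%/12 = 0; months 7+ at r₁ = 16.5%/12 = 0.01375.
After month 6 (no interest yet): B = $3,387.00 − 6·$80.00 = $2,907.00.
Then at r₁ with $80.00/mo: n₂ = −ln(1 − r₁·B/P)/ln(1+r₁) ≈ 50.70 → 51 more payments.

57 months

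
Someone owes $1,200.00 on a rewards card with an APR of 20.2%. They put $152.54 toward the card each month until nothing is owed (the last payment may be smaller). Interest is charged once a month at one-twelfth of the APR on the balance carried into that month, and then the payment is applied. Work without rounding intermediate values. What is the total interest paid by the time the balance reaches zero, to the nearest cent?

Monthly rate r = 20.2%/12 = 1.68333% = 0.0168333.
Payoff takes n = ⌈−ln(1 − rB₀/P)/ln(1+r)⌉ = ⌈8.510⌉ = 9 payments; the last is $78.05.
Total paid = 8·$152.54 + $78.05 = $1,298.37.
Total interest = total paid − principal = $1,298.37 − $1,200.00 = $98.37.

$98.37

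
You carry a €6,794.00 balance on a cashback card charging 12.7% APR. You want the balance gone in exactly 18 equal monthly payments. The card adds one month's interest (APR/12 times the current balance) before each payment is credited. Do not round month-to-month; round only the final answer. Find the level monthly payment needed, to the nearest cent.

€416.52

Monthly rate r = 12.7%/12 = 1.05833% = 0.0105833.
Level-payment amortization: P = B₀·r / (1 − (1+r)^(−n)) = 6794.00·0.0105833 / (1 − 1.01058^(−18)).
Denominator 1 − (1+r)^(−18) = 0.172626451.
P = 71.9032 / 0.172626451 ≈ 416.52.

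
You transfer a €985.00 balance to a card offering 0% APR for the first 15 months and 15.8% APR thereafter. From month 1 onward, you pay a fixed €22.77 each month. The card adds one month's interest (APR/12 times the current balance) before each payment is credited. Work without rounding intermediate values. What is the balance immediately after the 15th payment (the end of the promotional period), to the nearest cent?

Promo months 1–15 at r₀ = 0%/12 = 0; months 16+ at r₁ = 15.8%/12 = 0.0131667.
After month 15 (no interest yet): B = €985.00 − 15·€22.77 = €643.45.

€643.45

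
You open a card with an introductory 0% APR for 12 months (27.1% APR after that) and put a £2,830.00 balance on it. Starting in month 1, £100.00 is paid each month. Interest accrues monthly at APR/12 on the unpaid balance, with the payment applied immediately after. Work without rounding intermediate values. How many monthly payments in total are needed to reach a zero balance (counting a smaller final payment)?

Promo months 1–12 at r₀ = 0%/12 = 0; months 13+ at r₁ = 27.1%/12 = 0.0225833.
After month 12 (no interest yet): B = £2,830.00 − 12·£100.00 = £1,630.00.
Then at r₁ with £100.00/mo: n₂ = −ln(1 − r₁·B/P)/ln(1+r₁) ≈ 20.56 → 21 more payments.

33 payments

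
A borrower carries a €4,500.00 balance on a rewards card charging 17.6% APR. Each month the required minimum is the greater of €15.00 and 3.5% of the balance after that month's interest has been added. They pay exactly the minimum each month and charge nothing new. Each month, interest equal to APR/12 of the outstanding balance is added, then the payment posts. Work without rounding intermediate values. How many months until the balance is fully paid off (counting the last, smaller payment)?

149 months

Monthly rate r = 17.6%/12 = 1.46667% = 0.0146667.
While 3.5% of the post-interest balance exceeds €15.00, each month B ← (B·(1+r))·(1 − 0.035), i.e. B shrinks by the factor (1+r)·0.965 = 0.97915.
This holds for months 1–113. Entering month 114 the balance is €416.24; 3.5% of the post-interest balance is now below €15.00, so the flat €15.00 minimum applies from here.
From month 114 a fixed €15.00 at rate r clears €416.24 in 36 more payments. Total: 113 + 36 = 149 months.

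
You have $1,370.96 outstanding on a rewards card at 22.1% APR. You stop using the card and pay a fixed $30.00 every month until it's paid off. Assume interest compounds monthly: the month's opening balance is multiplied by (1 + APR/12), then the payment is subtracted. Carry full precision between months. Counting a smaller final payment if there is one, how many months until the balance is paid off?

101 payments

Monthly rate r = 22.1%/12 = 1.84167% = 0.0184167.
Recurrence: B ← B·(1+r) − $30.00.
Month 1: interest $25.25; balance after payment $1,366.21.
Month 2: interest $25.16; balance after payment $1,361.37.
Closed form: n = −ln(1 − rB₀/P)/ln(1+r) = −ln(0.15838)/ln(1.01842) ≈ 100.977, so the balance reaches zero during payment 101.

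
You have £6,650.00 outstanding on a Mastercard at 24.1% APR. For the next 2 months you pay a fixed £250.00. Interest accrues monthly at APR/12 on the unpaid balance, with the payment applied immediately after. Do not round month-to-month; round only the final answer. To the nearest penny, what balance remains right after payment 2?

Monthly rate r = 24.1%/12 = 2.00833% = 0.0200833.
Each month: B ← B·(1+r) − £250.00.
Month 1: interest £133.55; balance after payment £6,533.55.
Month 2: interest £131.22; balance after payment £6,414.77.

£6,414.77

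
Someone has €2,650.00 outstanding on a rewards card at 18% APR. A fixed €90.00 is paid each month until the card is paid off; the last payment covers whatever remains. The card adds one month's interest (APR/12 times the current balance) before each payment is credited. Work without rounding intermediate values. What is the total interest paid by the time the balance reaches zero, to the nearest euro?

€873

Monthly rate r = 18%/12 = 1.5% = 0.015.
Payoff takes n = ⌈−ln(1 − rB₀/P)/ln(1+r)⌉ = ⌈39.144⌉ = 40 payments; the last is €13.04.
Total paid = 39·€90.00 + €13.04 = €3,523.04.
Total interest = total paid − principal = €3,523.04 − €2,650.00 = €873.04.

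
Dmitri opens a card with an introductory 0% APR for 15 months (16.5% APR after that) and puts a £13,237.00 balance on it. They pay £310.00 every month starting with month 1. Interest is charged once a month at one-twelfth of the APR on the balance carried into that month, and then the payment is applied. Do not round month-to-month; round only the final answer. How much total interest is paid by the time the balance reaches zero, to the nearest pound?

Promo months 1–15 at r₀ = 0%/12 = 0; months 16+ at r₁ = 16.5%/12 = 0.01375.
After month 15 (no interest yet): B = £13,237.00 − 15·£310.00 = £8,587.00.
Then at r₁ with £310.00/mo: n₂ = −ln(1 − r₁·B/P)/ln(1+r₁) ≈ 35.11 → 36 more payments.
Total paid = 50·£310.00 + £33.72 = £15,533.72; interest = £15,533.72 − £13,237.00 = £2,296.72.

£2,297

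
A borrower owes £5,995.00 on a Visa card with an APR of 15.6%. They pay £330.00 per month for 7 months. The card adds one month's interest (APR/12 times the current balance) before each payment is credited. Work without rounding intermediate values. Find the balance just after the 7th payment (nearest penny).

Monthly rate r = 15.6%/12 = 1.3% = 0.013.
Each month: B ← B·(1+r) − £330.00.
Month 1: interest £77.94; balance after payment £5,742.94.
Month 2: interest £74.66; balance after payment £5,487.59.
Month 3: interest £71.34; balance after payment £5,228.93.
Month 4: interest £67.98; balance after payment £4,966.91.
Month 5: interest £64.57; balance after payment £4,701.48.
Month 6: interest £61.12; balance after payment £4,432.60.
Month 7: interest £57.62; balance after payment £4,160.22.

£4,160.22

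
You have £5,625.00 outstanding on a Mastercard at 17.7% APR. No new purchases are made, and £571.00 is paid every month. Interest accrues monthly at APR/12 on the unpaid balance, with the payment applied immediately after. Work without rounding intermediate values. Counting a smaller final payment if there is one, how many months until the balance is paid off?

11 payments

Monthly rate r = 17.7%/12 = 1.475% = 0.01475.
Recurrence: B ← B·(1+r) − £571.00.
Month 1: interest £82.97; balance after payment £5,136.97.
Month 2: interest £75.77; balance after payment £4,641.74.
Closed form: n = −ln(1 − rB₀/P)/ln(1+r) = −ln(0.8547)/ln(1.01475) ≈ 10.723, so the balance reaches zero during payment 11.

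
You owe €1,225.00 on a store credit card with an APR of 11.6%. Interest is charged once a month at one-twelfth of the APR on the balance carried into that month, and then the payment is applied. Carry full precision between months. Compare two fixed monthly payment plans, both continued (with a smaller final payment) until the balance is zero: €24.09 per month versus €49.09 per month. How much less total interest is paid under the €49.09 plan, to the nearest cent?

Monthly rate r = 11.6%/12 = 0.966667% = 0.00966667.
At €24.09/mo: n = ⌈−ln(1 − rB₀/P)/ln(1+r)⌉ = 71 payments (last €7.51); total interest = total paid − €1,225.00 = €468.81.
At €49.09/mo: 29 payments (last €34.14); total interest €183.66.
Interest saved = €468.81 − €183.66 = €285.15.

€285.15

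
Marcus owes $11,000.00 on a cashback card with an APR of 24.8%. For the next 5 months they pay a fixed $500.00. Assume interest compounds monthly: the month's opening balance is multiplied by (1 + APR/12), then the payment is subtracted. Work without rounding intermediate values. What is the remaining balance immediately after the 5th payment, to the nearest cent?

Monthly rate r = 24.8%/12 = 2.06667% = 0.0206667.
Each month: B ← B·(1+r) − $500.00.
Month 1: interest $227.33; balance after payment $10,727.33.
Month 2: interest $221.70; balance after payment $10,449.03.
Month 3: interest $215.95; balance after payment $10,164.98.
Month 4: interest $210.08; balance after payment $9,875.05.
Month 5: interest $204.08; balance after payment $9,579.14.

$9,579.14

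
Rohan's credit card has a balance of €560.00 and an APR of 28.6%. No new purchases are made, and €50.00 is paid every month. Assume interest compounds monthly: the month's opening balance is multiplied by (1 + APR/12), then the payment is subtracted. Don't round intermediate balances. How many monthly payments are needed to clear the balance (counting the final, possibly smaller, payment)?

14 months

Monthly rate r = 28.6%/12 = 2.38333% = 0.0238333.
Recurrence: B ← B·(1+r) − €50.00.
Month 1: interest €13.35; balance after payment €523.35.
Month 2: interest €12.47; balance after payment €485.82.
Closed form: n = −ln(1 − rB₀/P)/ln(1+r) = −ln(0.73307)/ln(1.02383) ≈ 13.183, so the balance reaches zero during payment 14.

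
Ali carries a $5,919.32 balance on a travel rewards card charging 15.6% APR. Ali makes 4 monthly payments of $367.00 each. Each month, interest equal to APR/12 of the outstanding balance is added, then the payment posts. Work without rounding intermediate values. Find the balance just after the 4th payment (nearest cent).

$4,736.30

Monthly rate r = 15.6%/12 = 1.3% = 0.013.
Each month: B ← B·(1+r) − $367.00.
Month 1: interest $76.95; balance after payment $5,629.27.
Month 2: interest $73.18; balance after payment $5,335.45.
Month 3: interest $69.36; balance after payment $5,037.81.
Month 4: interest $65.49; balance after payment $4,736.30.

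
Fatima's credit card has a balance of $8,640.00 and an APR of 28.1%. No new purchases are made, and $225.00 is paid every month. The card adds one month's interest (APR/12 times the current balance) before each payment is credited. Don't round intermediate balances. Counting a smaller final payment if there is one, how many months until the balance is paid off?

100 payments

Monthly rate r = 28.1%/12 = 2.34167% = 0.0234167.
Recurrence: B ← B·(1+r) − $225.00.
Month 1: interest $202.32; balance after payment $8,617.32.
Month 2: interest $201.79; balance after payment $8,594.11.
Closed form: n = −ln(1 − rB₀/P)/ln(1+r) = −ln(0.1008)/ln(1.02342) ≈ 99.134, so the balance reaches zero during payment 100.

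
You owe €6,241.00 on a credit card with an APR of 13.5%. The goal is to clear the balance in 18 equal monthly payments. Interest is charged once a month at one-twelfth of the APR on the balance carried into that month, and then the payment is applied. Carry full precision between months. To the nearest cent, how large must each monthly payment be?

€384.95

Monthly rate r = 13.5%/12 = 1.125% = 0.01125.
Level-payment amortization: P = B₀·r / (1 − (1+r)^(−n)) = 6241.00·0.01125 / (1 − 1.01125^(−18)).
Denominator 1 − (1+r)^(−18) = 0.182389657.
P = 70.2112 / 0.182389657 ≈ 384.95.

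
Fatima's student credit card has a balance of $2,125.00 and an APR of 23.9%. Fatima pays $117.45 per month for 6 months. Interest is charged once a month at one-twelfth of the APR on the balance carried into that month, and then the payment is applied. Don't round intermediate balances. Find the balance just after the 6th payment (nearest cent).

$1,651.19

Monthly rate r = 23.9%/12 = 1.99167% = 0.0199167.
Each month: B ← B·(1+r) − $117.45.
Month 1: interest $42.32; balance after payment $2,049.87.
Month 2: interest $40.83; balance after payment $1,973.25.
Month 3: interest $39.30; balance after payment $1,895.10.
Month 4: interest $37.74; balance after payment $1,815.39.
Month 5: interest $36.16; balance after payment $1,734.10.
Month 6: interest $34.54; balance after payment $1,651.19.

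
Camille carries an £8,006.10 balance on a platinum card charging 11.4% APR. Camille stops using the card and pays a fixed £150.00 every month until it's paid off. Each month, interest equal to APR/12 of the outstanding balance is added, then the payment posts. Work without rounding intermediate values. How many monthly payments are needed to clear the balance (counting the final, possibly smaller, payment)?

Monthly rate r = 11.4%/12 = 0.95% = 0.0095.
Recurrence: B ← B·(1+r) − £150.00.
Month 1: interest £76.06; balance after payment £7,932.16.
Month 2: interest £75.36; balance after payment £7,857.51.
Closed form: n = −ln(1 − rB₀/P)/ln(1+r) = −ln(0.49295)/ln(1.0095) ≈ 74.811, so the balance reaches zero during payment 75.

75 months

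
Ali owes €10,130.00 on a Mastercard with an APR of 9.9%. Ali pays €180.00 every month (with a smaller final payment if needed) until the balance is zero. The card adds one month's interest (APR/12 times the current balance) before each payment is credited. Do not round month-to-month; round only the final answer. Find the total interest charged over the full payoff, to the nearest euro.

€3,544

Monthly rate r = 9.9%/12 = 0.825% = 0.00825.
Payoff takes n = ⌈−ln(1 − rB₀/P)/ln(1+r)⌉ = ⌈75.968⌉ = 76 payments; the last is €174.28.
Total paid = 75·€180.00 + €174.28 = €13,674.28.
Total interest = total paid − principal = €13,674.28 − €10,130.00 = €3,544.28.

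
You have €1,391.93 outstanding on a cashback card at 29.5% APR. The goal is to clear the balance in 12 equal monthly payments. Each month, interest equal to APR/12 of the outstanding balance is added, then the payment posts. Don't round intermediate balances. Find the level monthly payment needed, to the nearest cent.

Monthly rate r = 29.5%/12 = 2.45833% = 0.0245833.
Level-payment amortization: P = B₀·r / (1 − (1+r)^(−n)) = 1391.93·0.0245833 / (1 − 1.02458^(−12)).
Denominator 1 − (1+r)^(−12) = 0.252807411.
P = 34.2183 / 0.252807411 ≈ 135.35.

€135.35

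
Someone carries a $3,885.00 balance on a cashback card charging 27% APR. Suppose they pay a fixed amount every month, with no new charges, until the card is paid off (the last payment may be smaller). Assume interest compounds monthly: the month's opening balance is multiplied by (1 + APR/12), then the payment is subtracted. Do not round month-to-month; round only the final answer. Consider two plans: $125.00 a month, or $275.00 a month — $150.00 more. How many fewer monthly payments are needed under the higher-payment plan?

37 fewer payments

Monthly rate r = 27%/12 = 2.25% = 0.0225.
At $125.00/mo: n = ⌈−ln(1 − rB₀/P)/ln(1+r)⌉ = 55 payments (last $0.62); total interest = total paid − $3,885.00 = $2,865.62.
At $275.00/mo: 18 payments (last $53.19); total interest $843.19.
Payments saved = 55 − 18 = 37.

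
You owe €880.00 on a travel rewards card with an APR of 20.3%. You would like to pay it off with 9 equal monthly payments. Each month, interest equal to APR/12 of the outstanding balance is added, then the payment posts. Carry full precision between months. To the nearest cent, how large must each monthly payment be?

€106.23

Monthly rate r = 20.3%/12 = 1.69167% = 0.0169167.
Level-payment amortization: P = B₀·r / (1 − (1+r)^(−n)) = 880.00·0.0169167 / (1 − 1.01692^(−9)).
Denominator 1 − (1+r)^(−9) = 0.140132146.
P = 14.8867 / 0.140132146 ≈ 106.23.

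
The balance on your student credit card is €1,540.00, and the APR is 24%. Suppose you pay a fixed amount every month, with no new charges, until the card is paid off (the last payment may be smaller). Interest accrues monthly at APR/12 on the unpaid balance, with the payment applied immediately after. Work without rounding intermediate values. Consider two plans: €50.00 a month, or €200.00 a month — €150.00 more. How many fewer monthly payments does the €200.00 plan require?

Monthly rate r = 24%/12 = 2% = 0.02.
At €50.00/mo: n = ⌈−ln(1 − rB₀/P)/ln(1+r)⌉ = 49 payments (last €16.74); total interest = total paid − €1,540.00 = €876.74.
At €200.00/mo: 9 payments (last €89.52); total interest €149.52.
Payments saved = 49 − 9 = 40.

40 fewer payments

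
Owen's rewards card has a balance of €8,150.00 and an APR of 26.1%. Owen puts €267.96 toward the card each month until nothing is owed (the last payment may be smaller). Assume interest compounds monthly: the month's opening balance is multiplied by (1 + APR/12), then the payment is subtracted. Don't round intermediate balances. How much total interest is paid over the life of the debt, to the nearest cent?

Monthly rate r = 26.1%/12 = 2.175% = 0.02175.
Payoff takes n = ⌈−ln(1 − rB₀/P)/ln(1+r)⌉ = ⌈50.347⌉ = 51 payments; the last is €93.63.
Total paid = 50·€267.96 + €93.63 = €13,491.63.
Total interest = total paid − principal = €13,491.63 − €8,150.00 = €5,341.63.

€5,341.63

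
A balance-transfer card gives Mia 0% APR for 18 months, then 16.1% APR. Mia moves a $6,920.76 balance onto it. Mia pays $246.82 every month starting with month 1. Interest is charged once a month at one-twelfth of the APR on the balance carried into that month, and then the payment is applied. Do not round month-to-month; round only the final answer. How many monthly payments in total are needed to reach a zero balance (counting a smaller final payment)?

29 payments

Promo months 1–18 at r₀ = 0%/12 = 0; months 19+ at r₁ = 16.1%/12 = 0.0134167.
After month 18 (no interest yet): B = $6,920.76 − 18·$246.82 = $2,478.00.
Then at r₁ with $246.82/mo: n₂ = −ln(1 − r₁·B/P)/ln(1+r₁) ≈ 10.86 → 11 more payments.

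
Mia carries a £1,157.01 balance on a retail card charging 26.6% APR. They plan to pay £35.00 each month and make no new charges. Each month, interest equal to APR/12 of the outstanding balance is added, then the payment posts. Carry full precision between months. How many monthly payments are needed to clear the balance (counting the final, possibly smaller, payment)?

61 payments

Monthly rate r = 26.6%/12 = 2.21667% = 0.0221667.
Recurrence: B ← B·(1+r) − £35.00.
Month 1: interest £25.65; balance after payment £1,147.66.
Month 2: interest £25.44; balance after payment £1,138.10.
Closed form: n = −ln(1 − rB₀/P)/ln(1+r) = −ln(0.26723)/ln(1.02217) ≈ 60.191, so the balance reaches zero during payment 61.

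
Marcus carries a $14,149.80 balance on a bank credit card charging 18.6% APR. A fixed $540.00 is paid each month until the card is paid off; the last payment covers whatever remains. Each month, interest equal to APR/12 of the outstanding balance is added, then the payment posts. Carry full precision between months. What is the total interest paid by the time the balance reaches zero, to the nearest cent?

Monthly rate r = 18.6%/12 = 1.55% = 0.0155.
Payoff takes n = ⌈−ln(1 − rB₀/P)/ln(1+r)⌉ = ⌈33.881⌉ = 34 payments; the last is $476.32.
Total paid = 33·$540.00 + $476.32 = $18,296.32.
Total interest = total paid − principal = $18,296.32 − $14,149.80 = $4,146.52.

$4,146.52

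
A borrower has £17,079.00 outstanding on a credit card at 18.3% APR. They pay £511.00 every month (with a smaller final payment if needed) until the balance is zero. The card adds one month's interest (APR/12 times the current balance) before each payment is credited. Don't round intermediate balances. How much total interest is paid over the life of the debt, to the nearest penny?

Monthly rate r = 18.3%/12 = 1.525% = 0.01525.
Payoff takes n = ⌈−ln(1 − rB₀/P)/ln(1+r)⌉ = ⌈47.092⌉ = 48 payments; the last is £47.27.
Total paid = 47·£511.00 + £47.27 = £24,064.27.
Total interest = total paid − principal = £24,064.27 − £17,079.00 = £6,985.27.

£6,985.27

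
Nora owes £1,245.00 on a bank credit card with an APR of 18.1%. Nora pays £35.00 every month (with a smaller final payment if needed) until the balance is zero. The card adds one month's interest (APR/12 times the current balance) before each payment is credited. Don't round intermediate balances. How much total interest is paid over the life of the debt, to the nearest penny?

Monthly rate r = 18.1%/12 = 1.50833% = 0.0150833.
Payoff takes n = ⌈−ln(1 − rB₀/P)/ln(1+r)⌉ = ⌈51.369⌉ = 52 payments; the last is £12.97.
Total paid = 51·£35.00 + £12.97 = £1,797.97.
Total interest = total paid − principal = £1,797.97 − £1,245.00 = £552.97.

£552.97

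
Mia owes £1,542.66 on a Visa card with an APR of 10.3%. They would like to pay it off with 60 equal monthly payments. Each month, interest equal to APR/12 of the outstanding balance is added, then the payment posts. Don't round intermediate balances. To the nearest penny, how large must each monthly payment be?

£33.01

Monthly rate r = 10.3%/12 = 0.858333% = 0.00858333.
Level-payment amortization: P = B₀·r / (1 − (1+r)^(−n)) = 1542.66·0.00858333 / (1 − 1.00858^(−60)).
Denominator 1 − (1+r)^(−60) = 0.401184869.
P = 13.2412 / 0.401184869 ≈ 33.01.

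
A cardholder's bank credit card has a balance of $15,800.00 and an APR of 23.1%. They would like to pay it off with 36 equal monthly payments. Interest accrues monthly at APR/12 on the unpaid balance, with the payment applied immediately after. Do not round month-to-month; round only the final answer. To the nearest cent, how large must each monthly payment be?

$612.44

Monthly rate r = 23.1%/12 = 1.925% = 0.01925.
Level-payment amortization: P = B₀·r / (1 − (1+r)^(−n)) = 15800.00·0.01925 / (1 − 1.01925^(−36)).
Denominator 1 − (1+r)^(−36) = 0.49662218.
P = 304.15 / 0.49662218 ≈ 612.44.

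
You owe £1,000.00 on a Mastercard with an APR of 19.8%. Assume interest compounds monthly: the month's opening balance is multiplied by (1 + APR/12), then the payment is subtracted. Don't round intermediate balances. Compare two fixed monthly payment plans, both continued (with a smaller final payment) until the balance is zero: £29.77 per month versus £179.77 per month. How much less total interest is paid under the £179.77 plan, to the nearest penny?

£412.18

Monthly rate r = 19.8%/12 = 1.65% = 0.0165.
At £29.77/mo: n = ⌈−ln(1 − rB₀/P)/ln(1+r)⌉ = 50 payments (last £11.14); total interest = total paid − £1,000.00 = £469.87.
At £179.77/mo: 6 payments (last £158.84); total interest £57.69.
Interest saved = £469.87 − £57.69 = £412.18.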